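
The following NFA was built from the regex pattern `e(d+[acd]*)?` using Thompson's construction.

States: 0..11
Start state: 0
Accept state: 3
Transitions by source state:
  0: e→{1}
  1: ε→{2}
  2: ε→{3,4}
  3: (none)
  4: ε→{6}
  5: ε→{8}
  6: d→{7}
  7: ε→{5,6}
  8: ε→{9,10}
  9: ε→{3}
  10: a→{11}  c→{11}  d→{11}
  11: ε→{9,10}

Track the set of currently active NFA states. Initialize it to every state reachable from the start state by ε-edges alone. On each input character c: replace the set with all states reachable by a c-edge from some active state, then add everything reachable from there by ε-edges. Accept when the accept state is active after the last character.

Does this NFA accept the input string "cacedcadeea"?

initial (ε-close {0}): {0}
'c' @ 1: {}  — dead — no transitions
rest 'acedcadeea' ignored (set empty)
end set {} — state 3 not in

Answer: REJECT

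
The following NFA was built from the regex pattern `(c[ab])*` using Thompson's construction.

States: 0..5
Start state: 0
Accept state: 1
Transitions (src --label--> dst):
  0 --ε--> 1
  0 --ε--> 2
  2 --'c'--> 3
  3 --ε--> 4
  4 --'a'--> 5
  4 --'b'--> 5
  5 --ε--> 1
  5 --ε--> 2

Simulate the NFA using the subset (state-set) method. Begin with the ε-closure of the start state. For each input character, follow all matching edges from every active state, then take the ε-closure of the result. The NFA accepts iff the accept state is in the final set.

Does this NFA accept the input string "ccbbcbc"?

S₀ = ε-closure({0}) = {0,1,2}
'c' @ 1: {3,4}
'c' @ 2: {}  — no active states
rest 'bbcbc' ignored (set empty)
final: {}; accept 1 not in set

Answer: REJECT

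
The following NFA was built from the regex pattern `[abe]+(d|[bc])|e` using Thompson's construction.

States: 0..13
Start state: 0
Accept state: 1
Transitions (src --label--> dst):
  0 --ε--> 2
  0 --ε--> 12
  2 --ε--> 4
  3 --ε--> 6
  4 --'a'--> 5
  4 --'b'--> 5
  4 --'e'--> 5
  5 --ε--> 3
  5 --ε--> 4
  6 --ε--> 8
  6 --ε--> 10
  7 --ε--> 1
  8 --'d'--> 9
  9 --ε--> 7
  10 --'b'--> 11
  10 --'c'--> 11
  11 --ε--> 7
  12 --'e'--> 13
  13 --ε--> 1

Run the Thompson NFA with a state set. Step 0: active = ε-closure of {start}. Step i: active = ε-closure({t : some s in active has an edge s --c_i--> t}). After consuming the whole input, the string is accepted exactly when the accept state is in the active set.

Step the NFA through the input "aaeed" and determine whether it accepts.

Answer: ACCEPT

Derivation:
start: ε-closure({0}) = {0,2,4,12}
'a' @ 1: {3,4,5,6,8,10}
'a' @ 2: {3,4,5,6,8,10}
'e' @ 3: {3,4,5,6,8,10}
'e' @ 4: {3,4,5,6,8,10}
'd' @ 5: {1,7,9}  [accepting]
after full input: {1,7,9}  (accept=1 in)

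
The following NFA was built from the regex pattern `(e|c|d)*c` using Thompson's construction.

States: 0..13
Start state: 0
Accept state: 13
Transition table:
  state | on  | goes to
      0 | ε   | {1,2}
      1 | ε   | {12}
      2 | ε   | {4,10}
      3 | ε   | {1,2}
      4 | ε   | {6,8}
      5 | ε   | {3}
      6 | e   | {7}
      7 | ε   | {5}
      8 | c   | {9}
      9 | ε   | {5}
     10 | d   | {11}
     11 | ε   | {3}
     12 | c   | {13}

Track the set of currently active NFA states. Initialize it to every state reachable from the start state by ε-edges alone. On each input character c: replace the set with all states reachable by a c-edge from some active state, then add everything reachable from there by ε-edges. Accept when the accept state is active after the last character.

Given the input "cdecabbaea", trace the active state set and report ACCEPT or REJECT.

Answer: REJECT

Steps:
initial (ε-close {0}): {0,1,2,4,6,8,10,12}
'c' @ 1: {1,2,3,4,5,6,8,9,10,12,13}  (accept∈set)
'd' @ 2: {1,2,3,4,6,8,10,11,12}
'e' @ 3: {1,2,3,4,5,6,7,8,10,12}
'c' @ 4: {1,2,3,4,5,6,8,9,10,12,13}  (accept∈set)
'a' @ 5: {}  — state set empty
rest 'bbaea' ignored (set empty)
final: {}; accept 13 not in set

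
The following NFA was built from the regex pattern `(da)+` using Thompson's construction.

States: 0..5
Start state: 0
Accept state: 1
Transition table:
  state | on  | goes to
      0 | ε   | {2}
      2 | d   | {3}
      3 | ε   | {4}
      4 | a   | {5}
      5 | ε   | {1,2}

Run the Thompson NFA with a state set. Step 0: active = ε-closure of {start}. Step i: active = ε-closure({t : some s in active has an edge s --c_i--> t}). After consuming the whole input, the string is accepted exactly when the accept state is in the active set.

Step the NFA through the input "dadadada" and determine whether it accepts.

Answer: ACCEPT

Trace:
initial (ε-close {0}): {0,2}
'd' @ 1: {3,4}
'a' @ 2: {1,2,5}  [accepting]
'd' @ 3: {3,4}
'a' @ 4: {1,2,5}  [accepting]
'd' @ 5: {3,4}
'a' @ 6: {1,2,5}  [accepting]
'd' @ 7: {3,4}
'a' @ 8: {1,2,5}  [accepting]
end set {1,2,5} — state 1 in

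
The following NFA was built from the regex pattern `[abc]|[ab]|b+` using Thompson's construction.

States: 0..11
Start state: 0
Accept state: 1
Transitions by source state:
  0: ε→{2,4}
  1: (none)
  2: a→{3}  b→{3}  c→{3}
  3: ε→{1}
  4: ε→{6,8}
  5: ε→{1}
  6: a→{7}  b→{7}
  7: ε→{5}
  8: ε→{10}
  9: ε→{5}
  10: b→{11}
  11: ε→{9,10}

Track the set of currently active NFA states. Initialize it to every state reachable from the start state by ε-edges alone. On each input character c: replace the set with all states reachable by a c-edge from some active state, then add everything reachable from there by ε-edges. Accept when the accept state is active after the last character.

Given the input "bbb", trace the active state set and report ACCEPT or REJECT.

start: ε-closure({0}) = {0,2,4,6,8,10}
'b' @ 1: {1,3,5,7,9,10,11}  [accepting]
'b' @ 2: {1,5,9,10,11}  [accepting]
'b' @ 3: {1,5,9,10,11}  [accepting]
after full input: {1,5,9,10,11}  (accept=1 in)

Answer: ACCEPT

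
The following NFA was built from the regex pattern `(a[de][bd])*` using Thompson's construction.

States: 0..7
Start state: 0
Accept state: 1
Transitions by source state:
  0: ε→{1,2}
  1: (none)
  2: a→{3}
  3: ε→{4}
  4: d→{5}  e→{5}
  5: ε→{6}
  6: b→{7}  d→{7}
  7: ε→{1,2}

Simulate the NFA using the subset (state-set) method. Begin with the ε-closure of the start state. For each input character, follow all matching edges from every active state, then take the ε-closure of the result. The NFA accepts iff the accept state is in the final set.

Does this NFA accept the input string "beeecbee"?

Answer: REJECT

Derivation:
start: ε-closure({0}) = {0,1,2}
'b' @ 1: {}  — state set empty
rest 'eeecbee' ignored (set empty)
final: {}; accept 1 not in set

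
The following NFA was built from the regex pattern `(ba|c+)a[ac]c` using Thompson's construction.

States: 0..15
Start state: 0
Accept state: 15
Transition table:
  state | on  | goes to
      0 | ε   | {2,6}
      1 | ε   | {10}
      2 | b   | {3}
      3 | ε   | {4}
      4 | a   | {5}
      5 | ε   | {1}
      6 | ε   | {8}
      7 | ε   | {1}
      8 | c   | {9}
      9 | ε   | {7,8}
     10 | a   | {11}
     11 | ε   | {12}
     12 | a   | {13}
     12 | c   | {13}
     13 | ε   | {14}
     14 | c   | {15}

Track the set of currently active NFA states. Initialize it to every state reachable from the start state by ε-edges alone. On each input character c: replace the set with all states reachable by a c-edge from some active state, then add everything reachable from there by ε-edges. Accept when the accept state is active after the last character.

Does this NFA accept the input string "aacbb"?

Answer: REJECT

Derivation:
start: ε-closure({0}) = {0,2,6,8}
'a' @ 1: {}  — dead — no transitions
rest 'acbb' ignored (set empty)
final: {}; accept 15 not in set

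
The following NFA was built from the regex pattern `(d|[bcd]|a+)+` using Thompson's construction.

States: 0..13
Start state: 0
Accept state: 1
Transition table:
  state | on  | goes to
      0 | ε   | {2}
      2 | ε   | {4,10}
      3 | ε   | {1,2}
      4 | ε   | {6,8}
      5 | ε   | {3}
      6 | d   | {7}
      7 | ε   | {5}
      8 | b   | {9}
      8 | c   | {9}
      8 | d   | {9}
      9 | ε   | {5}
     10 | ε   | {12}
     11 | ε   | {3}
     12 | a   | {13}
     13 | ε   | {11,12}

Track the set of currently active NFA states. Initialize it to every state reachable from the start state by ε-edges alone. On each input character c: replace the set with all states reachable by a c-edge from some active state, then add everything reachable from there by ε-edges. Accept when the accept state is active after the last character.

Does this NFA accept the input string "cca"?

initial (ε-close {0}): {0,2,4,6,8,10,12}
'c' @ 1: {1,2,3,4,5,6,8,9,10,12}  ✓accept
'c' @ 2: {1,2,3,4,5,6,8,9,10,12}  ✓accept
'a' @ 3: {1,2,3,4,6,8,10,11,12,13}  ✓accept
after full input: {1,2,3,4,6,8,10,11,12,13}  (accept=1 in)

Answer: ACCEPT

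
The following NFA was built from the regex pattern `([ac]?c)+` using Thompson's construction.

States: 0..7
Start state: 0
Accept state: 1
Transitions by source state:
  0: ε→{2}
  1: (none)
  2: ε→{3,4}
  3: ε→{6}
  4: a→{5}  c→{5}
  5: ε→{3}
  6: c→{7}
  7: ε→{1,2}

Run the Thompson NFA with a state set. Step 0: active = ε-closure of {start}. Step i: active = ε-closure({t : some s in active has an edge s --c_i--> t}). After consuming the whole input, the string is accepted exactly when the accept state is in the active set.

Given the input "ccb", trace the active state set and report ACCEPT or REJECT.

Answer: REJECT

Steps:
start: ε-closure({0}) = {0,2,3,4,6}
'c' @ 1: {1,2,3,4,5,6,7}  ✓accept
'c' @ 2: {1,2,3,4,5,6,7}  ✓accept
'b' @ 3: {}  — no active states
final: {}; accept 1 not in set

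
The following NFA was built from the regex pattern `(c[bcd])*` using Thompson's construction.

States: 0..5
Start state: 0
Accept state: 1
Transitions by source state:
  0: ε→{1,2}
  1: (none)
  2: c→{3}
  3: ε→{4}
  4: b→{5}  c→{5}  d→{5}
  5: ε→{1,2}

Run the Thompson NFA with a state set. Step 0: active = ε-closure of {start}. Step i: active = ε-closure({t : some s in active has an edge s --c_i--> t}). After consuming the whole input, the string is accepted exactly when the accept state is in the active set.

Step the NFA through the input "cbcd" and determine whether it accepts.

Answer: ACCEPT

Derivation:
initial (ε-close {0}): {0,1,2}
'c' @ 1: {3,4}
'b' @ 2: {1,2,5}  [accepting]
'c' @ 3: {3,4}
'd' @ 4: {1,2,5}  [accepting]
final: {1,2,5}; accept 1 in set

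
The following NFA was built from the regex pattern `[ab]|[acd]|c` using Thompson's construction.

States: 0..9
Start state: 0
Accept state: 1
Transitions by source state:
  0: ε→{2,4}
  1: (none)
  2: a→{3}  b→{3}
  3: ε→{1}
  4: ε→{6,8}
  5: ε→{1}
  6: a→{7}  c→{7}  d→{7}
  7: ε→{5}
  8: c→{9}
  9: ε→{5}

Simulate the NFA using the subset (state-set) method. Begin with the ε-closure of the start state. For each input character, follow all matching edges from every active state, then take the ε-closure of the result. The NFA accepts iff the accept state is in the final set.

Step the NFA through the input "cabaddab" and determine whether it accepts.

Answer: REJECT

Trace:
initial (ε-close {0}): {0,2,4,6,8}
'c' @ 1: {1,5,7,9}  (accept∈set)
'a' @ 2: {}  — state set empty
rest 'baddab' ignored (set empty)
final: {}; accept 1 not in set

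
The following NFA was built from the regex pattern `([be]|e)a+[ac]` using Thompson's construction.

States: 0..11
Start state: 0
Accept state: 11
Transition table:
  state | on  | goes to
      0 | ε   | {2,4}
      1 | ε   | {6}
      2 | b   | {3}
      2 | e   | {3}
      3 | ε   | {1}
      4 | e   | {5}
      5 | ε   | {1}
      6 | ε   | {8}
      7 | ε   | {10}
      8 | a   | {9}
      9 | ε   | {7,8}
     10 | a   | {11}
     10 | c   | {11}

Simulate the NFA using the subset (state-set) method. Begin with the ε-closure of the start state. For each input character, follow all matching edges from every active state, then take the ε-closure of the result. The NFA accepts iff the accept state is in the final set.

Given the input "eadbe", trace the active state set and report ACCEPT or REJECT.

S₀ = ε-closure({0}) = {0,2,4}
'e' @ 1: {1,3,5,6,8}
'a' @ 2: {7,8,9,10}
'd' @ 3: {}  — no active states
rest 'be' ignored (set empty)
after full input: {}  (accept=11 not in)

Answer: REJECT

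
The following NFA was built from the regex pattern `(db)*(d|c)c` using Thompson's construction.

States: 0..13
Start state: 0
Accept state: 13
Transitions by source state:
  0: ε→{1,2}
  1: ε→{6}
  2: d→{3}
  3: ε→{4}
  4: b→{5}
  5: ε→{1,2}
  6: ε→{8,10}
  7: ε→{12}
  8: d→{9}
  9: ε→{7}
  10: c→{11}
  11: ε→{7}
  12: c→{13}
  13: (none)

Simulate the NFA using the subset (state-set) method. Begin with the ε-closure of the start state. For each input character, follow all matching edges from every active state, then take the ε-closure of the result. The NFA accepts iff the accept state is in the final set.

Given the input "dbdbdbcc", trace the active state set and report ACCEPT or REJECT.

initial (ε-close {0}): {0,1,2,6,8,10}
'd' @ 1: {3,4,7,9,12}
'b' @ 2: {1,2,5,6,8,10}
'd' @ 3: {3,4,7,9,12}
'b' @ 4: {1,2,5,6,8,10}
'd' @ 5: {3,4,7,9,12}
'b' @ 6: {1,2,5,6,8,10}
'c' @ 7: {7,11,12}
'c' @ 8: {13}  ✓accept
final: {13}; accept 13 in set

Answer: ACCEPT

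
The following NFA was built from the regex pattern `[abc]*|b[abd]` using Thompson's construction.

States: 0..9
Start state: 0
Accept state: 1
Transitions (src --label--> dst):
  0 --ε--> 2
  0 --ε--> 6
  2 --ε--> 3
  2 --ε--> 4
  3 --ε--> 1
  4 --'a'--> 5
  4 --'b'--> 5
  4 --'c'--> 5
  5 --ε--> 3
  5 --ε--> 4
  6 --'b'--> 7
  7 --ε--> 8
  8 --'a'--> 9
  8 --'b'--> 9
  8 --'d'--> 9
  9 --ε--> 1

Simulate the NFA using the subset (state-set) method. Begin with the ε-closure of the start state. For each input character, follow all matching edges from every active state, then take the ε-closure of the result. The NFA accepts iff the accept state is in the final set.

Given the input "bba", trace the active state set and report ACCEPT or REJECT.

start: ε-closure({0}) = {0,1,2,3,4,6}
'b' @ 1: {1,3,4,5,7,8}  [accepting]
'b' @ 2: {1,3,4,5,9}  [accepting]
'a' @ 3: {1,3,4,5}  [accepting]
final: {1,3,4,5}; accept 1 in set

Answer: ACCEPT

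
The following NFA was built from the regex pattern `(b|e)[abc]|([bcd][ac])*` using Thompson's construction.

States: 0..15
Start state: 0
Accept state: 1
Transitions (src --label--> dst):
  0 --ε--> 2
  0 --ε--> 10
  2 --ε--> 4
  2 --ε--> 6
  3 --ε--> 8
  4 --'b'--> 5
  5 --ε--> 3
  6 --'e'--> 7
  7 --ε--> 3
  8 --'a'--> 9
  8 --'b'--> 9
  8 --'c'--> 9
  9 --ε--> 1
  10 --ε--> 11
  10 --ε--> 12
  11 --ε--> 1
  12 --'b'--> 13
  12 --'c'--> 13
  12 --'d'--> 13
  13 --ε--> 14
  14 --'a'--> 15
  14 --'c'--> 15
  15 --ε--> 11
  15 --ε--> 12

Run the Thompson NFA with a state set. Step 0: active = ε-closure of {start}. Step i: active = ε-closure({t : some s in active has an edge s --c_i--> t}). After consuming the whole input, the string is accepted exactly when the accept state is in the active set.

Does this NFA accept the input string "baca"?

start: ε-closure({0}) = {0,1,2,4,6,10,11,12}
'b' @ 1: {3,5,8,13,14}
'a' @ 2: {1,9,11,12,15}  ✓accept
'c' @ 3: {13,14}
'a' @ 4: {1,11,12,15}  ✓accept
end set {1,11,12,15} — state 1 in

Answer: ACCEPT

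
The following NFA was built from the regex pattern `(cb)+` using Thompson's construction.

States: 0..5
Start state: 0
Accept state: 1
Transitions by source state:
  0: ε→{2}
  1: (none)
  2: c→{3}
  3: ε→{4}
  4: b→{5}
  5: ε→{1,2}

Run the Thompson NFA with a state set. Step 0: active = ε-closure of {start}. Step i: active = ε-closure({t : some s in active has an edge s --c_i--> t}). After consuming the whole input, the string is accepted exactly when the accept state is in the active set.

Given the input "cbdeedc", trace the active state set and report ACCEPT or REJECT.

Answer: REJECT

Derivation:
initial (ε-close {0}): {0,2}
'c' @ 1: {3,4}
'b' @ 2: {1,2,5}  [accepting]
'd' @ 3: {}  — state set empty
rest 'eedc' ignored (set empty)
after full input: {}  (accept=1 not in)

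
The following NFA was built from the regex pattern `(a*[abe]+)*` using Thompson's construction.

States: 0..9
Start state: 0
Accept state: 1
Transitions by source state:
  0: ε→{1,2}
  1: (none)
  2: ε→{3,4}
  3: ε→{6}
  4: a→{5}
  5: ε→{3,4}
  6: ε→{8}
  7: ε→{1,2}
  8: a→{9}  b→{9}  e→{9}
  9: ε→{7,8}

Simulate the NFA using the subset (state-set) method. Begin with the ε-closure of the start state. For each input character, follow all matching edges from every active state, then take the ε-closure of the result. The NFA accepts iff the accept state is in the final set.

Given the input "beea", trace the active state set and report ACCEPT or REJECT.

Answer: ACCEPT

Derivation:
S₀ = ε-closure({0}) = {0,1,2,3,4,6,8}
'b' @ 1: {1,2,3,4,6,7,8,9}  ✓accept
'e' @ 2: {1,2,3,4,6,7,8,9}  ✓accept
'e' @ 3: {1,2,3,4,6,7,8,9}  ✓accept
'a' @ 4: {1,2,3,4,5,6,7,8,9}  ✓accept
end set {1,2,3,4,5,6,7,8,9} — state 1 in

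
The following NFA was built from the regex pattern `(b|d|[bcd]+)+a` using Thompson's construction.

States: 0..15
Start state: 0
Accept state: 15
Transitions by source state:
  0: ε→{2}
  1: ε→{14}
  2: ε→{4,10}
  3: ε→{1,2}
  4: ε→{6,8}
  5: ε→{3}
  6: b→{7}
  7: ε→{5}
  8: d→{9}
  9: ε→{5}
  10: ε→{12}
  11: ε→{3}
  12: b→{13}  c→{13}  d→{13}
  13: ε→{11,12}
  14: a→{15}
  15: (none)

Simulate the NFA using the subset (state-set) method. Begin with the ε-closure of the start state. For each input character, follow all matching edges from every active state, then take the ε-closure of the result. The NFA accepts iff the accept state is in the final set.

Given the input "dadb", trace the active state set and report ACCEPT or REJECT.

start: ε-closure({0}) = {0,2,4,6,8,10,12}
'd' @ 1: {1,2,3,4,5,6,8,9,10,11,12,13,14}
'a' @ 2: {15}  [accepting]
'd' @ 3: {}  — dead — no transitions
rest 'b' ignored (set empty)
after full input: {}  (accept=15 not in)

Answer: REJECT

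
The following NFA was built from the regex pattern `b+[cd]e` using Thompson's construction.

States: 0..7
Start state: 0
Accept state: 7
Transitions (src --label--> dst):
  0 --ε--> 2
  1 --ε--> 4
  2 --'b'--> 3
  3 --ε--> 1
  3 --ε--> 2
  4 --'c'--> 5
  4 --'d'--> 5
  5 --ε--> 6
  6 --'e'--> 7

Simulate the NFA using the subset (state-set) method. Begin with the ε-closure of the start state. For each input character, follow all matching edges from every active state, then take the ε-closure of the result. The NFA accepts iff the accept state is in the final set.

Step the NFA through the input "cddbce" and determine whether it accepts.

Answer: REJECT

Trace:
S₀ = ε-closure({0}) = {0,2}
'c' @ 1: {}  — dead — no transitions
rest 'ddbce' ignored (set empty)
final: {}; accept 7 not in set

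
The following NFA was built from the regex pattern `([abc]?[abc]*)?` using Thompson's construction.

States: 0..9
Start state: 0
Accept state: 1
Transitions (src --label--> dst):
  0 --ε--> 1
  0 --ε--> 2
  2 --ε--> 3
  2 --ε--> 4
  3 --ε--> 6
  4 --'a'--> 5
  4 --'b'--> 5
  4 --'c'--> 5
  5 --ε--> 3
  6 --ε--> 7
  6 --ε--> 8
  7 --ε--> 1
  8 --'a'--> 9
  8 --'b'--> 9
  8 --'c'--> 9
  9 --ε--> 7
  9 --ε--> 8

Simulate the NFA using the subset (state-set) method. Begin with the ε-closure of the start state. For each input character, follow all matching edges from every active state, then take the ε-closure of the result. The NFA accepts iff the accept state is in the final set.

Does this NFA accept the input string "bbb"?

S₀ = ε-closure({0}) = {0,1,2,3,4,6,7,8}
'b' @ 1: {1,3,5,6,7,8,9}  [accepting]
'b' @ 2: {1,7,8,9}  [accepting]
'b' @ 3: {1,7,8,9}  [accepting]
final: {1,7,8,9}; accept 1 in set

Answer: ACCEPT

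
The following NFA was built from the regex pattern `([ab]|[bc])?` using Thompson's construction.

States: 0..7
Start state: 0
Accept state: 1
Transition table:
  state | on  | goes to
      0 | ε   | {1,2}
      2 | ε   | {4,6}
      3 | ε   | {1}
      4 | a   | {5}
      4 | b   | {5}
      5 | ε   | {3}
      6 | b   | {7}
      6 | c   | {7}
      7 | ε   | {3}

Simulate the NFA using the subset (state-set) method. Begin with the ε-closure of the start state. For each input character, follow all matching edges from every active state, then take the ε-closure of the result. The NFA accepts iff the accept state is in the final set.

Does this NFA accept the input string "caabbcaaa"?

start: ε-closure({0}) = {0,1,2,4,6}
'c' @ 1: {1,3,7}  ✓accept
'a' @ 2: {}  — dead — no transitions
rest 'abbcaaa' ignored (set empty)
after full input: {}  (accept=1 not in)

Answer: REJECT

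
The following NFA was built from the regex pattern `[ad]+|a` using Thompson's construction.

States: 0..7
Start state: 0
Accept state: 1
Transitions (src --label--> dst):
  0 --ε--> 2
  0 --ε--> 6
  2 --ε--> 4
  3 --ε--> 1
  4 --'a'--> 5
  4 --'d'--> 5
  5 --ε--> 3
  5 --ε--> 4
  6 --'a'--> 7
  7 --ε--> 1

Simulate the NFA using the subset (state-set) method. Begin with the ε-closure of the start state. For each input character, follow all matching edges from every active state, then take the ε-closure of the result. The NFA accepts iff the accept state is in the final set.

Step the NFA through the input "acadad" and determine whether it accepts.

start: ε-closure({0}) = {0,2,4,6}
'a' @ 1: {1,3,4,5,7}  (accept∈set)
'c' @ 2: {}  — state set empty
rest 'adad' ignored (set empty)
after full input: {}  (accept=1 not in)

Answer: REJECT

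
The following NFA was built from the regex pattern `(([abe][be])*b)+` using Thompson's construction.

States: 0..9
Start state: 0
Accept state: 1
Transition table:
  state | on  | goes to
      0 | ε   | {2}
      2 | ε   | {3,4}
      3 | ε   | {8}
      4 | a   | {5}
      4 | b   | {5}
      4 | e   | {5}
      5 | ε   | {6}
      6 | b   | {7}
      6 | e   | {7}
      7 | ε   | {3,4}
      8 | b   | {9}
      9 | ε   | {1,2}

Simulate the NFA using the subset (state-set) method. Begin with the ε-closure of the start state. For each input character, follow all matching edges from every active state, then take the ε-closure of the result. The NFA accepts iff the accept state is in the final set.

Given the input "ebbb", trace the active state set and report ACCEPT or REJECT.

start: ε-closure({0}) = {0,2,3,4,8}
'e' @ 1: {5,6}
'b' @ 2: {3,4,7,8}
'b' @ 3: {1,2,3,4,5,6,8,9}  [accepting]
'b' @ 4: {1,2,3,4,5,6,7,8,9}  [accepting]
end set {1,2,3,4,5,6,7,8,9} — state 1 in

Answer: ACCEPT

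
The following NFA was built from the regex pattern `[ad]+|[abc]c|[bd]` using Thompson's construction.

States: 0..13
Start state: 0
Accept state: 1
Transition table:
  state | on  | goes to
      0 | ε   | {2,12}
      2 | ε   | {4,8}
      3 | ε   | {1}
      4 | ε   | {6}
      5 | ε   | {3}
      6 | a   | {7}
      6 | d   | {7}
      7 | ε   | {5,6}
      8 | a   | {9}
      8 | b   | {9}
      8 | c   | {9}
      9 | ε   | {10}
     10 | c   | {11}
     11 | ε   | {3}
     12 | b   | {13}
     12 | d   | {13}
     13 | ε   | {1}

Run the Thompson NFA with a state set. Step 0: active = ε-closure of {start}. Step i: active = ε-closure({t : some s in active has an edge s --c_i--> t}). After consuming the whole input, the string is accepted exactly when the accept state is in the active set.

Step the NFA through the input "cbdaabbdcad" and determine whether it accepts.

Answer: REJECT

Trace:
S₀ = ε-closure({0}) = {0,2,4,6,8,12}
'c' @ 1: {9,10}
'b' @ 2: {}  — no active states
rest 'daabbdcad' ignored (set empty)
end set {} — state 1 not in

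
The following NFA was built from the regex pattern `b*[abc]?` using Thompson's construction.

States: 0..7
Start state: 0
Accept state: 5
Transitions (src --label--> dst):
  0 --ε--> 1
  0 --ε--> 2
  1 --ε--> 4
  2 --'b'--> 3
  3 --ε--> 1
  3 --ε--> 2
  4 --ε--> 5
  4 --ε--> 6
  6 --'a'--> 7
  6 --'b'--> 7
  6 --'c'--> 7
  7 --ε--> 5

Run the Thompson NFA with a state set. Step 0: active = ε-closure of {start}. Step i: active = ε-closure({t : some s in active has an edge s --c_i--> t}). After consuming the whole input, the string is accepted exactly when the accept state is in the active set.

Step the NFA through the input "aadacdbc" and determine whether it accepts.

Answer: REJECT

Trace:
S₀ = ε-closure({0}) = {0,1,2,4,5,6}
'a' @ 1: {5,7}  ✓accept
'a' @ 2: {}  — state set empty
rest 'dacdbc' ignored (set empty)
after full input: {}  (accept=5 not in)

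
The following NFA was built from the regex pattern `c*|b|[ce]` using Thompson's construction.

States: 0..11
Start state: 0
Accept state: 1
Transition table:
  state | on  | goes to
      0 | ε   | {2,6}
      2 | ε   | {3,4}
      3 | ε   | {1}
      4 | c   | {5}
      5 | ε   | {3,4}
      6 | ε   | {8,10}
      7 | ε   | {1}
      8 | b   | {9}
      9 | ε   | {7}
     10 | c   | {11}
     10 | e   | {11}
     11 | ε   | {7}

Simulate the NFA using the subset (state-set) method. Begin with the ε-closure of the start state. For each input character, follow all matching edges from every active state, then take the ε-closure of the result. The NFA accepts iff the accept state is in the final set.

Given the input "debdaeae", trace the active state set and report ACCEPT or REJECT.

Answer: REJECT

Derivation:
initial (ε-close {0}): {0,1,2,3,4,6,8,10}
'd' @ 1: {}  — dead — no transitions
rest 'ebdaeae' ignored (set empty)
end set {} — state 1 not in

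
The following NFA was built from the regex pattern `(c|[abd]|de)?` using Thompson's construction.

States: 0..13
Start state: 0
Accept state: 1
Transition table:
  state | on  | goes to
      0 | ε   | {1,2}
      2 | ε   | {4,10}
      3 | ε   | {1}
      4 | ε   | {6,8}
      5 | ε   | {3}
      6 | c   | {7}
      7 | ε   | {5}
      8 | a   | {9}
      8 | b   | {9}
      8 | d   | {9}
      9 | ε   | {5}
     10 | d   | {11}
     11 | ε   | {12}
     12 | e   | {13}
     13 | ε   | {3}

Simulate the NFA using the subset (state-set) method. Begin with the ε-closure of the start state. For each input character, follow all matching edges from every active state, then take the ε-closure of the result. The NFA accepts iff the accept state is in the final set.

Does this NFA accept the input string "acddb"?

initial (ε-close {0}): {0,1,2,4,6,8,10}
'a' @ 1: {1,3,5,9}  (accept∈set)
'c' @ 2: {}  — no active states
rest 'ddb' ignored (set empty)
end set {} — state 1 not in

Answer: REJECT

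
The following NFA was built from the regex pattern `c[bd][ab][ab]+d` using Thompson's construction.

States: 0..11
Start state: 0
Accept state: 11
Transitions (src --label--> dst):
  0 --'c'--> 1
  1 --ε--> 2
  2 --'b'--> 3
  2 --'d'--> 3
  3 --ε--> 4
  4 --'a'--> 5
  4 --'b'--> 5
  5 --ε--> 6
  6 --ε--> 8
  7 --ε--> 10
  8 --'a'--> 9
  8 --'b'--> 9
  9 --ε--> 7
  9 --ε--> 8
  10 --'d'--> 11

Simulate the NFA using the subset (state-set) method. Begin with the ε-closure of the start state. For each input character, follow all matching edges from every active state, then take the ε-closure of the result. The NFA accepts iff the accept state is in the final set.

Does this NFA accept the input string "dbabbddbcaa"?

Answer: REJECT

Derivation:
initial (ε-close {0}): {0}
'd' @ 1: {}  — dead — no transitions
rest 'babbddbcaa' ignored (set empty)
final: {}; accept 11 not in set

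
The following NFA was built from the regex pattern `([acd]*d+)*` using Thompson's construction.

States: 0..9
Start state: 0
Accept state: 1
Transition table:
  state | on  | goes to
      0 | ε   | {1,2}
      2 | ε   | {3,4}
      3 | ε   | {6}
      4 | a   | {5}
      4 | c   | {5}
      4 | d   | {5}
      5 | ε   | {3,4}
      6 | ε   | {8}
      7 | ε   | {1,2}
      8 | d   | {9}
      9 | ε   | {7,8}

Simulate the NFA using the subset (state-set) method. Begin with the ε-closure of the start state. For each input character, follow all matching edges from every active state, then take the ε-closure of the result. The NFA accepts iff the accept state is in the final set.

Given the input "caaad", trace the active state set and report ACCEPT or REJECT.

start: ε-closure({0}) = {0,1,2,3,4,6,8}
'c' @ 1: {3,4,5,6,8}
'a' @ 2: {3,4,5,6,8}
'a' @ 3: {3,4,5,6,8}
'a' @ 4: {3,4,5,6,8}
'd' @ 5: {1,2,3,4,5,6,7,8,9}  ✓accept
final: {1,2,3,4,5,6,7,8,9}; accept 1 in set

Answer: ACCEPT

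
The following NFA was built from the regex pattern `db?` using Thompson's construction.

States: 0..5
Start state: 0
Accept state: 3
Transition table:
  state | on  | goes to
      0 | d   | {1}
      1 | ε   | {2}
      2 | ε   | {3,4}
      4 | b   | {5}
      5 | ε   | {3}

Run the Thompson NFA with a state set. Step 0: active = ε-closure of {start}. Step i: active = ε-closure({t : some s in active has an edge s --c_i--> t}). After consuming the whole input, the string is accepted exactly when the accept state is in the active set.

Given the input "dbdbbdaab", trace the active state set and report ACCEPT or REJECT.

initial (ε-close {0}): {0}
'd' @ 1: {1,2,3,4}  ✓accept
'b' @ 2: {3,5}  ✓accept
'd' @ 3: {}  — no active states
rest 'bbdaab' ignored (set empty)
end set {} — state 3 not in

Answer: REJECT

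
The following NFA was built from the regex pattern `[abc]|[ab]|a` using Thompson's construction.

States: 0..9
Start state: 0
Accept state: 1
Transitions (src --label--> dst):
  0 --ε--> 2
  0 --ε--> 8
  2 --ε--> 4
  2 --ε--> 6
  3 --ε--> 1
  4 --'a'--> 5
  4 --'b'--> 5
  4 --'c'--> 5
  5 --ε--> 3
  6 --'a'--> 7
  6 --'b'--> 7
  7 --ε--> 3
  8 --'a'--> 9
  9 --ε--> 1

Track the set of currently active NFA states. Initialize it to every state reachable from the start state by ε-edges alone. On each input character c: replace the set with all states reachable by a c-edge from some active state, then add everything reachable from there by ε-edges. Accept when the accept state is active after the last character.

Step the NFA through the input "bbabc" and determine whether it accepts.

Answer: REJECT

Derivation:
start: ε-closure({0}) = {0,2,4,6,8}
'b' @ 1: {1,3,5,7}  ✓accept
'b' @ 2: {}  — dead — no transitions
rest 'abc' ignored (set empty)
final: {}; accept 1 not in set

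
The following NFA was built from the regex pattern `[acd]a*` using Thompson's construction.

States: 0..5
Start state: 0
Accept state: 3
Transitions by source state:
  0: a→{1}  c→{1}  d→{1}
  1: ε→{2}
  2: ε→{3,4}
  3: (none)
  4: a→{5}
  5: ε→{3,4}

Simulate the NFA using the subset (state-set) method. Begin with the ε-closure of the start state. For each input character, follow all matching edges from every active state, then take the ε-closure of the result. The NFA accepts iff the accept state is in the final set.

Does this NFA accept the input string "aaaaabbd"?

Answer: REJECT

Steps:
S₀ = ε-closure({0}) = {0}
'a' @ 1: {1,2,3,4}  (accept∈set)
'a' @ 2: {3,4,5}  (accept∈set)
'a' @ 3: {3,4,5}  (accept∈set)
'a' @ 4: {3,4,5}  (accept∈set)
'a' @ 5: {3,4,5}  (accept∈set)
'b' @ 6: {}  — dead — no transitions
rest 'bd' ignored (set empty)
final: {}; accept 3 not in set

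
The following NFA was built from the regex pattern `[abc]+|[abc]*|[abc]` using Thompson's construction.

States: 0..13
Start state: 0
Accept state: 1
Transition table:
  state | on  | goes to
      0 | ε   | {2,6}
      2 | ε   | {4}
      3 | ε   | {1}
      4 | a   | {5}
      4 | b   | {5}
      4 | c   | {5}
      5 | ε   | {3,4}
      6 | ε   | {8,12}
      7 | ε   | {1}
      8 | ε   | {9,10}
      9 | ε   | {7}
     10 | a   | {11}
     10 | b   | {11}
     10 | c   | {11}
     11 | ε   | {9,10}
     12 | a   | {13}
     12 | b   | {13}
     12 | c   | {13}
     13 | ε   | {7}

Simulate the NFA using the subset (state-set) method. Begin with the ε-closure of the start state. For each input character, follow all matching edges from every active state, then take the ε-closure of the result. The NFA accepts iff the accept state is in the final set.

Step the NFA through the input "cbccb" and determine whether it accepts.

Answer: ACCEPT

Steps:
S₀ = ε-closure({0}) = {0,1,2,4,6,7,8,9,10,12}
'c' @ 1: {1,3,4,5,7,9,10,11,13}  (accept∈set)
'b' @ 2: {1,3,4,5,7,9,10,11}  (accept∈set)
'c' @ 3: {1,3,4,5,7,9,10,11}  (accept∈set)
'c' @ 4: {1,3,4,5,7,9,10,11}  (accept∈set)
'b' @ 5: {1,3,4,5,7,9,10,11}  (accept∈set)
end set {1,3,4,5,7,9,10,11} — state 1 in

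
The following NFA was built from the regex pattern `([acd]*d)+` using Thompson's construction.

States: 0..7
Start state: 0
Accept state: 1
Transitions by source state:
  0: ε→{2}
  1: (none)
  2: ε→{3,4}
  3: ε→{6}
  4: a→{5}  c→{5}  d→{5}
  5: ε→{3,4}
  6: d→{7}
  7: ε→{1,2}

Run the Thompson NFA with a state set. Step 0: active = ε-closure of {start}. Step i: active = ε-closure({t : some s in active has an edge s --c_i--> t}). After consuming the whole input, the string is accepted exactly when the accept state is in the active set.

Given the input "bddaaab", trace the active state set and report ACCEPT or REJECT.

Answer: REJECT

Trace:
initial (ε-close {0}): {0,2,3,4,6}
'b' @ 1: {}  — dead — no transitions
rest 'ddaaab' ignored (set empty)
after full input: {}  (accept=1 not in)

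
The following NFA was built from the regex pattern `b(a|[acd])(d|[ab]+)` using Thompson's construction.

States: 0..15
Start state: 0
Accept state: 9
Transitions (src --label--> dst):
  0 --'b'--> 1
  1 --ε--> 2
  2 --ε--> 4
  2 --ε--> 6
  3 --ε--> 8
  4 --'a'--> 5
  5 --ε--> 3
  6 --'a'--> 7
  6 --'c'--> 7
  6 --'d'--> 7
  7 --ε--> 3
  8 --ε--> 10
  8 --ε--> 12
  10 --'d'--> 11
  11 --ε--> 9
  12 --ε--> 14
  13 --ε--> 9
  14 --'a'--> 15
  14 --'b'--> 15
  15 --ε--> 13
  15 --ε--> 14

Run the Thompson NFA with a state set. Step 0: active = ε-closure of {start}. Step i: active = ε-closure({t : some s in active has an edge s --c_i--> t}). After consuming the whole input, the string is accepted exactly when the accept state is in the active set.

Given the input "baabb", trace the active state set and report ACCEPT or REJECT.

Answer: ACCEPT

Derivation:
start: ε-closure({0}) = {0}
'b' @ 1: {1,2,4,6}
'a' @ 2: {3,5,7,8,10,12,14}
'a' @ 3: {9,13,14,15}  (accept∈set)
'b' @ 4: {9,13,14,15}  (accept∈set)
'b' @ 5: {9,13,14,15}  (accept∈set)
final: {9,13,14,15}; accept 9 in set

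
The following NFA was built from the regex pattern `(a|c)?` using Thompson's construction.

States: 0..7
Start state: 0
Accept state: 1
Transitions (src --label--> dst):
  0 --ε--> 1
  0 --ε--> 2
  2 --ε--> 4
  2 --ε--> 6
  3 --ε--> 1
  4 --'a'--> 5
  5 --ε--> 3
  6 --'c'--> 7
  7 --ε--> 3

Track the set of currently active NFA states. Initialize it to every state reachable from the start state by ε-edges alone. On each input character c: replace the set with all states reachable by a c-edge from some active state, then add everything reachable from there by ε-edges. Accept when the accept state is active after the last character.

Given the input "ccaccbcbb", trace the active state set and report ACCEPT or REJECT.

Answer: REJECT

Derivation:
start: ε-closure({0}) = {0,1,2,4,6}
'c' @ 1: {1,3,7}  ✓accept
'c' @ 2: {}  — no active states
rest 'accbcbb' ignored (set empty)
end set {} — state 1 not in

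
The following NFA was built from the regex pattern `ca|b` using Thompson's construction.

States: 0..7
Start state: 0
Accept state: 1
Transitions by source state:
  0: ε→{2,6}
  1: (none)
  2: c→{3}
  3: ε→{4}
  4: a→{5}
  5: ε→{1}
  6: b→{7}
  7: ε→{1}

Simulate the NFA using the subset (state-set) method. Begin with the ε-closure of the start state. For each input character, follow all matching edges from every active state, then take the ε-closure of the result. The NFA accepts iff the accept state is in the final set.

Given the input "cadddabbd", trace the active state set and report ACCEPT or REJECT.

Answer: REJECT

Steps:
start: ε-closure({0}) = {0,2,6}
'c' @ 1: {3,4}
'a' @ 2: {1,5}  ✓accept
'd' @ 3: {}  — state set empty
rest 'ddabbd' ignored (set empty)
after full input: {}  (accept=1 not in)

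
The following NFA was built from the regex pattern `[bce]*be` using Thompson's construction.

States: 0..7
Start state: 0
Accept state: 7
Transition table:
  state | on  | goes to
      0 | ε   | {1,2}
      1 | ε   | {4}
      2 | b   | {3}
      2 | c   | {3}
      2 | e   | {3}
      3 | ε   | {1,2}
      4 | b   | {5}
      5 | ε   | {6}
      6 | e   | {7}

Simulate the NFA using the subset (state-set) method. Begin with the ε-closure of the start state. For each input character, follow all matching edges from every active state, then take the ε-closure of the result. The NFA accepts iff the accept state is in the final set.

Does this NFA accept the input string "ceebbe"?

Answer: ACCEPT

Trace:
initial (ε-close {0}): {0,1,2,4}
'c' @ 1: {1,2,3,4}
'e' @ 2: {1,2,3,4}
'e' @ 3: {1,2,3,4}
'b' @ 4: {1,2,3,4,5,6}
'b' @ 5: {1,2,3,4,5,6}
'e' @ 6: {1,2,3,4,7}  (accept∈set)
after full input: {1,2,3,4,7}  (accept=7 in)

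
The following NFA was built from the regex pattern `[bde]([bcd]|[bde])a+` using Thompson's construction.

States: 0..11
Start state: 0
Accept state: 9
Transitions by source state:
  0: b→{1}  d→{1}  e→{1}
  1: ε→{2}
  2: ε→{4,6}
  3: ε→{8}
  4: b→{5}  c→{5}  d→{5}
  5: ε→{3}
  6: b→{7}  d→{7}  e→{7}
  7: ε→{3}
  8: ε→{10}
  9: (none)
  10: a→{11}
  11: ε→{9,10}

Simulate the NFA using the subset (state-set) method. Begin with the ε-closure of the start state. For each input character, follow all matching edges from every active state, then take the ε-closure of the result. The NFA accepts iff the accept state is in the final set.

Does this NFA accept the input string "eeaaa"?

Answer: ACCEPT

Steps:
S₀ = ε-closure({0}) = {0}
'e' @ 1: {1,2,4,6}
'e' @ 2: {3,7,8,10}
'a' @ 3: {9,10,11}  [accepting]
'a' @ 4: {9,10,11}  [accepting]
'a' @ 5: {9,10,11}  [accepting]
after full input: {9,10,11}  (accept=9 in)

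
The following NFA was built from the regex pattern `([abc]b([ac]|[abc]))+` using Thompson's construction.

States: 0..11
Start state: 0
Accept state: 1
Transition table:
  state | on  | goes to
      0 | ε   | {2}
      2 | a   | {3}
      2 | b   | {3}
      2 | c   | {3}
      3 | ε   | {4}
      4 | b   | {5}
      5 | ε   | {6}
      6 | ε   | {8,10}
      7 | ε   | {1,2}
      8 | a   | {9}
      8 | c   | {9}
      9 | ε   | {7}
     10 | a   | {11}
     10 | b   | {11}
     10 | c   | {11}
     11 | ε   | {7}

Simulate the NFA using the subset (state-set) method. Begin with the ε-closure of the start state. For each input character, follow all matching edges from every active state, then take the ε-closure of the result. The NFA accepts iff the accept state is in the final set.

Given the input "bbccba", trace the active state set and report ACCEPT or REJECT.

Answer: ACCEPT

Derivation:
S₀ = ε-closure({0}) = {0,2}
'b' @ 1: {3,4}
'b' @ 2: {5,6,8,10}
'c' @ 3: {1,2,7,9,11}  ✓accept
'c' @ 4: {3,4}
'b' @ 5: {5,6,8,10}
'a' @ 6: {1,2,7,9,11}  ✓accept
after full input: {1,2,7,9,11}  (accept=1 in)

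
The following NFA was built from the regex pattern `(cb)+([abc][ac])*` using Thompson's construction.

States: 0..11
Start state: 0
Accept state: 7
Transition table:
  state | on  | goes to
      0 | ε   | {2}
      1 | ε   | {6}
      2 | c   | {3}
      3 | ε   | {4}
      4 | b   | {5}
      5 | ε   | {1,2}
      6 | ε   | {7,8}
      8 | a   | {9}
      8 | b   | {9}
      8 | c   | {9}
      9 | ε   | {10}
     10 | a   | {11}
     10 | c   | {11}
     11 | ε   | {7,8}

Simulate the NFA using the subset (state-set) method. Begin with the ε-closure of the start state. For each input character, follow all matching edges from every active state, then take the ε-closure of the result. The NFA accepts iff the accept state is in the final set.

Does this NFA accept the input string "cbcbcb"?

Answer: ACCEPT

Derivation:
S₀ = ε-closure({0}) = {0,2}
'c' @ 1: {3,4}
'b' @ 2: {1,2,5,6,7,8}  ✓accept
'c' @ 3: {3,4,9,10}
'b' @ 4: {1,2,5,6,7,8}  ✓accept
'c' @ 5: {3,4,9,10}
'b' @ 6: {1,2,5,6,7,8}  ✓accept
final: {1,2,5,6,7,8}; accept 7 in set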